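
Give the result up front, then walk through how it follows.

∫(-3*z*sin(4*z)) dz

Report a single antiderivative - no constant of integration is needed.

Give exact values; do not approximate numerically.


The answer is 3*z*cos(4*z)/4 - 3*sin(4*z)/16.
Step 1. Integrate ∫(-3*z*sin(4*z)) dz by parts with u = z, dv = (-3*sin(4*z)) dz, so v = 3*cos(4*z)/4: now 3*z*cos(4*z)/4 + ∫(-3*cos(4*z)/4) dz.
Step 2. Evaluate the standard form: now 3*z*cos(4*z)/4 - 3*sin(4*z)/16.
Answer: 3*z*cos(4*z)/4 - 3*sin(4*z)/16.


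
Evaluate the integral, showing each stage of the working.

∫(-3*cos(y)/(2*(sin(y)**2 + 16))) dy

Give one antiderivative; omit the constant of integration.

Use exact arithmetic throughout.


Step 1. Substitute u = sin(y), turning ∫(-3*cos(y)/(2*(sin(y)**2 + 16))) dy into ∫(-3/(2*(u**2 + 16))) du: now ∫(-3/(2*(u**2 + 16))) du.
Step 2. Evaluate the standard form: now -3*atan(u/4)/8.
Step 3. Substitute back u = sin(y): now -3*atan(sin(y)/4)/8.
Answer: -3*atan(sin(y)/4)/8.


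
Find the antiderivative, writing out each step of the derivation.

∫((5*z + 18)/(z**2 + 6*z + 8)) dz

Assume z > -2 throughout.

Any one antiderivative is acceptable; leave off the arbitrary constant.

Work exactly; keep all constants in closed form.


Step 1. Decompose ∫((5*z + 18)/(z**2 + 6*z + 8)) dz by partial fractions, (5*z + 18)/(z**2 + 6*z + 8) = 1/(z + 4) + 4/(z + 2): now ∫(4/(z + 2)) dz + ∫(1/(z + 4)) dz.
Step 2. Evaluate the standard form [assuming z > -4]: now log(z + 4) + ∫(4/(z + 2)) dz.
Step 3. Evaluate the standard form [assuming z > -2]: now 4*log(z + 2) + log(z + 4).
Answer: 4*log(z + 2) + log(z + 4).


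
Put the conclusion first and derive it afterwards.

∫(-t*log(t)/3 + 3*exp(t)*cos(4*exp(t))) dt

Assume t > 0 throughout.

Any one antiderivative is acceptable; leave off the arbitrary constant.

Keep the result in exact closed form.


The answer is -t**2*log(t)/6 + t**2/12 + 3*sin(4*exp(t))/4.
Step 1. Rewrite: now ∫(-t*log(t)/3) dt + ∫(3*exp(t)*cos(4*exp(t))) dt.
Step 2. Integrate ∫(-t*log(t)/3) dt by parts with u = log(t), dv = (-t/3) dt, so v = -t**2/6 [assuming t > 0]: now -t**2*log(t)/6 + ∫(t/6) dt + ∫(3*exp(t)*cos(4*exp(t))) dt.
Step 3. Evaluate the standard form: now -t**2*log(t)/6 + t**2/12 + ∫(3*exp(t)*cos(4*exp(t))) dt.
Step 4. Substitute u = exp(t), turning ∫(3*exp(t)*cos(4*exp(t))) dt into ∫(3*cos(4*u)) du: now -t**2*log(t)/6 + t**2/12 + ∫(3*cos(4*u)) du.
Step 5. Evaluate the standard form: now -t**2*log(t)/6 + t**2/12 + 3*sin(4*u)/4.
Step 6. Substitute back u = exp(t): now -t**2*log(t)/6 + t**2/12 + 3*sin(4*exp(t))/4.
Answer: -t**2*log(t)/6 + t**2/12 + 3*sin(4*exp(t))/4.


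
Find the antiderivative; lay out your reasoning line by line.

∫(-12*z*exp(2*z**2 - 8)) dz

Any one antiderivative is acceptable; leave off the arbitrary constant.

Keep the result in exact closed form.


Step 1. Substitute u = z**2 - 4, turning ∫(-12*z*exp(2*z**2 - 8)) dz into ∫(-6*exp(2*u)) du: now ∫(-6*exp(2*u)) du.
Step 2. Evaluate the standard form: now -3*exp(2*u).
Step 3. Substitute back u = z**2 - 4: now -3*exp(2*z**2 - 8).
Answer: -3*exp(2*z**2 - 8).


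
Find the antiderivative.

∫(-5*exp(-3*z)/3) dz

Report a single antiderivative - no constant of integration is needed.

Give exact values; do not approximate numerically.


Answer: 5*exp(-3*z)/9.


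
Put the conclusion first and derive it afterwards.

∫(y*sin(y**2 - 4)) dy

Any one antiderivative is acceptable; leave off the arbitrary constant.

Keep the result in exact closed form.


The answer is -cos(y**2 - 4)/2.
Step 1. Substitute u = y**2 - 4, turning ∫(y*sin(y**2 - 4)) dy into ∫(sin(u)/2) du: now ∫(sin(u)/2) du.
Step 2. Evaluate the standard form: now -cos(u)/2.
Step 3. Substitute back u = y**2 - 4: now -cos(y**2 - 4)/2.
Answer: -cos(y**2 - 4)/2.


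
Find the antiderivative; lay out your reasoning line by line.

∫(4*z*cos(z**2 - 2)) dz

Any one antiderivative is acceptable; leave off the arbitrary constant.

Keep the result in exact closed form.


Step 1. Substitute u = z**2 - 2, turning ∫(4*z*cos(z**2 - 2)) dz into ∫(2*cos(u)) du: now ∫(2*cos(u)) du.
Step 2. Evaluate the standard form: now 2*sin(u).
Step 3. Substitute back u = z**2 - 2: now 2*sin(z**2 - 2).
Answer: 2*sin(z**2 - 2).


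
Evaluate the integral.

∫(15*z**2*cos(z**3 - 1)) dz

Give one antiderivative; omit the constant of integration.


Answer: 5*sin(z**3 - 1).


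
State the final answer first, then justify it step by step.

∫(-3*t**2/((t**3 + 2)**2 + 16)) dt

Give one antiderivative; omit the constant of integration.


The answer is -atan(t**3/4 + 1/2)/4.
Step 1. Substitute u = t**3 + 2, turning ∫(-3*t**2/((t**3 + 2)**2 + 16)) dt into ∫(-1/(u**2 + 16)) du: now ∫(-1/(u**2 + 16)) du.
Step 2. Evaluate the standard form: now -atan(u/4)/4.
Step 3. Substitute back u = t**3 + 2: now -atan(t**3/4 + 1/2)/4.
Answer: -atan(t**3/4 + 1/2)/4.


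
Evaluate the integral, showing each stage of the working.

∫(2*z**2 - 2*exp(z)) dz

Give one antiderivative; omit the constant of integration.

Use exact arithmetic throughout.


Step 1. Rewrite: now ∫(2*z**2) dz + ∫(-2*exp(z)) dz.
Step 2. Evaluate the standard form: now -2*exp(z) + ∫(2*z**2) dz.
Step 3. Evaluate the standard form: now 2*z**3/3 - 2*exp(z).
Answer: 2*z**3/3 - 2*exp(z).


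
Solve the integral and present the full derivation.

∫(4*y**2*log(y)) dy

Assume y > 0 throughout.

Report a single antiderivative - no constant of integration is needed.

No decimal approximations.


Step 1. Integrate ∫(4*y**2*log(y)) dy by parts with u = log(y), dv = (4*y**2) dy, so v = 4*y**3/3 [assuming y > 0]: now 4*y**3*log(y)/3 + ∫(-4*y**2/3) dy.
Step 2. Evaluate the standard form: now 4*y**3*log(y)/3 - 4*y**3/9.
Answer: 4*y**3*log(y)/3 - 4*y**3/9.


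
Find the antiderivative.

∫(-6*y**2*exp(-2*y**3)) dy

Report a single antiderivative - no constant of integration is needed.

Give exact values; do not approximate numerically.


Answer: exp(-2*y**3).


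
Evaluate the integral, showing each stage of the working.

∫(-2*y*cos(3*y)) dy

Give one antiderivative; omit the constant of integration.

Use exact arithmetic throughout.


Step 1. Integrate ∫(-2*y*cos(3*y)) dy by parts with u = y, dv = (-2*cos(3*y)) dy, so v = -2*sin(3*y)/3: now -2*y*sin(3*y)/3 + ∫(2*sin(3*y)/3) dy.
Step 2. Evaluate the standard form: now -2*y*sin(3*y)/3 - 2*cos(3*y)/9.
Answer: -2*y*sin(3*y)/3 - 2*cos(3*y)/9.


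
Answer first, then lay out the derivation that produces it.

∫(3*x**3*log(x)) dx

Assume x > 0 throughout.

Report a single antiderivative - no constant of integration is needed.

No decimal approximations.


The answer is 3*x**4*log(x)/4 - 3*x**4/16.
Step 1. Integrate ∫(3*x**3*log(x)) dx by parts with u = log(x), dv = (3*x**3) dx, so v = 3*x**4/4 [assuming x > 0]: now 3*x**4*log(x)/4 + ∫(-3*x**3/4) dx.
Step 2. Evaluate the standard form: now 3*x**4*log(x)/4 - 3*x**4/16.
Answer: 3*x**4*log(x)/4 - 3*x**4/16.


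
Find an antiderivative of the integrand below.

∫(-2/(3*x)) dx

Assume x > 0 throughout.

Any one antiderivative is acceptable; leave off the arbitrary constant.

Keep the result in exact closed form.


Answer: -2*log(x)/3.


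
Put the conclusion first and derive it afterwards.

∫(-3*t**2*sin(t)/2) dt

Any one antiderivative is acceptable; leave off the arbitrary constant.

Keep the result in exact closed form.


The answer is 3*t**2*cos(t)/2 - 3*t*sin(t) - 3*cos(t).
Step 1. Integrate ∫(-3*t**2*sin(t)/2) dt by parts with u = t**2, dv = (-3*sin(t)/2) dt, so v = 3*cos(t)/2: now 3*t**2*cos(t)/2 + ∫(-3*t*cos(t)) dt.
Step 2. Integrate ∫(-3*t*cos(t)) dt by parts with u = t, dv = (-3*cos(t)) dt, so v = -3*sin(t): now 3*t**2*cos(t)/2 - 3*t*sin(t) + ∫(3*sin(t)) dt.
Step 3. Evaluate the standard form: now 3*t**2*cos(t)/2 - 3*t*sin(t) - 3*cos(t).
Answer: 3*t**2*cos(t)/2 - 3*t*sin(t) - 3*cos(t).


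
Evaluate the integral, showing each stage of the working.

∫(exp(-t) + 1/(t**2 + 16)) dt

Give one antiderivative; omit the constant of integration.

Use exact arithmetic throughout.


Step 1. Rewrite: now ∫(1/(t**2 + 16)) dt + ∫(exp(-t)) dt.
Step 2. Evaluate the standard form: now ∫(1/(t**2 + 16)) dt - exp(-t).
Step 3. Evaluate the standard form: now atan(t/4)/4 - exp(-t).
Answer: atan(t/4)/4 - exp(-t).


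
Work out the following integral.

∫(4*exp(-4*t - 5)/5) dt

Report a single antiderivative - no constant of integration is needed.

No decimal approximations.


Answer: -exp(-4*t - 5)/5.


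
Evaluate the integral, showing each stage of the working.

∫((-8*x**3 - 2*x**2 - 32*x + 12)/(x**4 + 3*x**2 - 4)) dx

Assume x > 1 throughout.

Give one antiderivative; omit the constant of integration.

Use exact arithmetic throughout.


Step 1. Decompose ∫((-8*x**3 - 2*x**2 - 32*x + 12)/(x**4 + 3*x**2 - 4)) dx by partial fractions, (-8*x**3 - 2*x**2 - 32*x + 12)/(x**4 + 3*x**2 - 4) = -4/(x**2 + 4) - 5/(x + 1) - 3/(x - 1): now ∫(-3/(x - 1)) dx + ∫(-5/(x + 1)) dx + ∫(-4/(x**2 + 4)) dx.
Step 2. Evaluate the standard form [assuming x > 1]: now -3*log(x - 1) + ∫(-5/(x + 1)) dx + ∫(-4/(x**2 + 4)) dx.
Step 3. Evaluate the standard form [assuming x > -1]: now -3*log(x - 1) - 5*log(x + 1) + ∫(-4/(x**2 + 4)) dx.
Step 4. Evaluate the standard form: now -3*log(x - 1) - 5*log(x + 1) - 2*atan(x/2).
Answer: -3*log(x - 1) - 5*log(x + 1) - 2*atan(x/2).


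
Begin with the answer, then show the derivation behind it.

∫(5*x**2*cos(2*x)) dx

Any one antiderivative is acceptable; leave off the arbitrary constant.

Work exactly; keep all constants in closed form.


The answer is 5*x**2*sin(2*x)/2 + 5*x*cos(2*x)/2 - 5*sin(2*x)/4.
Step 1. Integrate ∫(5*x**2*cos(2*x)) dx by parts with u = x**2, dv = (5*cos(2*x)) dx, so v = 5*sin(2*x)/2: now 5*x**2*sin(2*x)/2 + ∫(-5*x*sin(2*x)) dx.
Step 2. Integrate ∫(-5*x*sin(2*x)) dx by parts with u = x, dv = (-5*sin(2*x)) dx, so v = 5*cos(2*x)/2: now 5*x**2*sin(2*x)/2 + 5*x*cos(2*x)/2 + ∫(-5*cos(2*x)/2) dx.
Step 3. Evaluate the standard form: now 5*x**2*sin(2*x)/2 + 5*x*cos(2*x)/2 - 5*sin(2*x)/4.
Answer: 5*x**2*sin(2*x)/2 + 5*x*cos(2*x)/2 - 5*sin(2*x)/4.


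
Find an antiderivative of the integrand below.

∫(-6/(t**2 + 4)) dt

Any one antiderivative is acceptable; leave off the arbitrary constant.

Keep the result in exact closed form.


Answer: -3*atan(t/2).


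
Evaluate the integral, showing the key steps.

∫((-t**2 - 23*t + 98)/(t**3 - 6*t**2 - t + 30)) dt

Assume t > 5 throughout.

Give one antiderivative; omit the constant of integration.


Step 1. Decompose ∫((-t**2 - 23*t + 98)/(t**3 - 6*t**2 - t + 30)) dt by partial fractions, (-t**2 - 23*t + 98)/(t**3 - 6*t**2 - t + 30) = 4/(t + 2) - 2/(t - 3) - 3/(t - 5): now ∫(-3/(t - 5)) dt + ∫(-2/(t - 3)) dt + ∫(4/(t + 2)) dt.
Step 2. Evaluate the standard form [assuming t > 5]: now -3*log(t - 5) + ∫(-2/(t - 3)) dt + ∫(4/(t + 2)) dt.
Step 3. Evaluate the standard form [assuming t > -2]: now -3*log(t - 5) + 4*log(t + 2) + ∫(-2/(t - 3)) dt.
Step 4. Evaluate the standard form [assuming t > 3]: now -3*log(t - 5) - 2*log(t - 3) + 4*log(t + 2).
Answer: -3*log(t - 5) - 2*log(t - 3) + 4*log(t + 2).


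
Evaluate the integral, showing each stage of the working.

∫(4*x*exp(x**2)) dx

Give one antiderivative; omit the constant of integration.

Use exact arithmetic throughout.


Step 1. Substitute u = x**2, turning ∫(4*x*exp(x**2)) dx into ∫(2*exp(u)) du: now ∫(2*exp(u)) du.
Step 2. Evaluate the standard form: now 2*exp(u).
Step 3. Substitute back u = x**2: now 2*exp(x**2).
Answer: 2*exp(x**2).


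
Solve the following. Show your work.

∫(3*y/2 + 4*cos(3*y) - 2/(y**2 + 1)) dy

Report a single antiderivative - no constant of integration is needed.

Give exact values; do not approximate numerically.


Step 1. Rewrite: now ∫(3*y/2) dy + ∫(-2/(y**2 + 1)) dy + ∫(4*cos(3*y)) dy.
Step 2. Evaluate the standard form: now -2*atan(y) + ∫(3*y/2) dy + ∫(4*cos(3*y)) dy.
Step 3. Evaluate the standard form: now 4*sin(3*y)/3 - 2*atan(y) + ∫(3*y/2) dy.
Step 4. Evaluate the standard form: now 3*y**2/4 + 4*sin(3*y)/3 - 2*atan(y).
Answer: 3*y**2/4 + 4*sin(3*y)/3 - 2*atan(y).


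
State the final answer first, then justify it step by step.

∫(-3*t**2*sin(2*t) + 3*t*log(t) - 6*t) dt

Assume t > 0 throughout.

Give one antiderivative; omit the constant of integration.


The answer is 3*t**2*log(t)/2 + 3*t**2*cos(2*t)/2 - 15*t**2/4 - 3*t*sin(2*t)/2 - 3*cos(2*t)/4.
Step 1. Rewrite: now ∫(-6*t) dt + ∫(3*t*log(t)) dt + ∫(-3*t**2*sin(2*t)) dt.
Step 2. Evaluate the standard form: now -3*t**2 + ∫(3*t*log(t)) dt + ∫(-3*t**2*sin(2*t)) dt.
Step 3. Integrate ∫(-3*t**2*sin(2*t)) dt by parts with u = t**2, dv = (-3*sin(2*t)) dt, so v = 3*cos(2*t)/2: now 3*t**2*cos(2*t)/2 - 3*t**2 + ∫(3*t*log(t)) dt + ∫(-3*t*cos(2*t)) dt.
Step 4. Integrate ∫(-3*t*cos(2*t)) dt by parts with u = t, dv = (-3*cos(2*t)) dt, so v = -3*sin(2*t)/2: now 3*t**2*cos(2*t)/2 - 3*t**2 - 3*t*sin(2*t)/2 + ∫(3*t*log(t)) dt + ∫(3*sin(2*t)/2) dt.
Step 5. Evaluate the standard form: now 3*t**2*cos(2*t)/2 - 3*t**2 - 3*t*sin(2*t)/2 - 3*cos(2*t)/4 + ∫(3*t*log(t)) dt.
Step 6. Integrate ∫(3*t*log(t)) dt by parts with u = log(t), dv = (3*t) dt, so v = 3*t**2/2 [assuming t > 0]: now 3*t**2*log(t)/2 + 3*t**2*cos(2*t)/2 - 3*t**2 - 3*t*sin(2*t)/2 - 3*cos(2*t)/4 + ∫(-3*t/2) dt.
Step 7. Evaluate the standard form: now 3*t**2*log(t)/2 + 3*t**2*cos(2*t)/2 - 15*t**2/4 - 3*t*sin(2*t)/2 - 3*cos(2*t)/4.
Answer: 3*t**2*log(t)/2 + 3*t**2*cos(2*t)/2 - 15*t**2/4 - 3*t*sin(2*t)/2 - 3*cos(2*t)/4.


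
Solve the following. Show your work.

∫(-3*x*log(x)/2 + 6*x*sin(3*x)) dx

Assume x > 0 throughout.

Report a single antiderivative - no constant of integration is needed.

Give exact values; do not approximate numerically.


Step 1. Rewrite: now ∫(-3*x*log(x)/2) dx + ∫(6*x*sin(3*x)) dx.
Step 2. Integrate ∫(6*x*sin(3*x)) dx by parts with u = x, dv = (6*sin(3*x)) dx, so v = -2*cos(3*x): now -2*x*cos(3*x) + ∫(-3*x*log(x)/2) dx + ∫(2*cos(3*x)) dx.
Step 3. Evaluate the standard form: now -2*x*cos(3*x) + 2*sin(3*x)/3 + ∫(-3*x*log(x)/2) dx.
Step 4. Integrate ∫(-3*x*log(x)/2) dx by parts with u = log(x), dv = (-3*x/2) dx, so v = -3*x**2/4 [assuming x > 0]: now -3*x**2*log(x)/4 - 2*x*cos(3*x) + 2*sin(3*x)/3 + ∫(3*x/4) dx.
Step 5. Evaluate the standard form: now -3*x**2*log(x)/4 + 3*x**2/8 - 2*x*cos(3*x) + 2*sin(3*x)/3.
Answer: -3*x**2*log(x)/4 + 3*x**2/8 - 2*x*cos(3*x) + 2*sin(3*x)/3.


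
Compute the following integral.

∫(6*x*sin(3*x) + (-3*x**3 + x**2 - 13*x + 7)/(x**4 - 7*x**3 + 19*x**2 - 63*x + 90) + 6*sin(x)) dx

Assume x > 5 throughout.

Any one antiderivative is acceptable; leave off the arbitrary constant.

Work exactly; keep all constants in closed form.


Answer: -2*x*cos(3*x) - 4*log(x - 5) + log(x - 2) + 2*sin(3*x)/3 - 6*cos(x) - 2*atan(x/3)/3.


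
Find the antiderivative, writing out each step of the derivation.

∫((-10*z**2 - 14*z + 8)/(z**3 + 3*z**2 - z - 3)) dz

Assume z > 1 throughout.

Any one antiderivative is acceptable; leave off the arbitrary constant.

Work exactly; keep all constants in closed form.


Step 1. Decompose ∫((-10*z**2 - 14*z + 8)/(z**3 + 3*z**2 - z - 3)) dz by partial fractions, (-10*z**2 - 14*z + 8)/(z**3 + 3*z**2 - z - 3) = -5/(z + 3) - 3/(z + 1) - 2/(z - 1): now ∫(-2/(z - 1)) dz + ∫(-3/(z + 1)) dz + ∫(-5/(z + 3)) dz.
Step 2. Evaluate the standard form [assuming z > -1]: now -3*log(z + 1) + ∫(-2/(z - 1)) dz + ∫(-5/(z + 3)) dz.
Step 3. Evaluate the standard form [assuming z > -3]: now -3*log(z + 1) - 5*log(z + 3) + ∫(-2/(z - 1)) dz.
Step 4. Evaluate the standard form [assuming z > 1]: now -2*log(z - 1) - 3*log(z + 1) - 5*log(z + 3).
Answer: -2*log(z - 1) - 3*log(z + 1) - 5*log(z + 3).


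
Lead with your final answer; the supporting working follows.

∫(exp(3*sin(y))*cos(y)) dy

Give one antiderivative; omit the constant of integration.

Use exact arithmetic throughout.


The answer is exp(3*sin(y))/3.
Step 1. Substitute u = sin(y), turning ∫(exp(3*sin(y))*cos(y)) dy into ∫(exp(3*u)) du: now ∫(exp(3*u)) du.
Step 2. Evaluate the standard form: now exp(3*u)/3.
Step 3. Substitute back u = sin(y): now exp(3*sin(y))/3.
Answer: exp(3*sin(y))/3.


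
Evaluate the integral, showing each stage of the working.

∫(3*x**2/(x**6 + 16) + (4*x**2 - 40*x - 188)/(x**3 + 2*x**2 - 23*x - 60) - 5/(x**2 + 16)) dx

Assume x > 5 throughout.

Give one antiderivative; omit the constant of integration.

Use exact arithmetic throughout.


Step 1. Rewrite: now ∫(3*x**2/(x**6 + 16)) dx + ∫((4*x**2 - 40*x - 188)/(x**3 + 2*x**2 - 23*x - 60)) dx + ∫(-5/(x**2 + 16)) dx.
Step 2. Substitute u = x**3, turning ∫(3*x**2/(x**6 + 16)) dx into ∫(1/(u**2 + 16)) du: now ∫((4*x**2 - 40*x - 188)/(x**3 + 2*x**2 - 23*x - 60)) dx + ∫(1/(u**2 + 16)) du + ∫(-5/(x**2 + 16)) dx.
Step 3. Evaluate the standard form: now atan(u/4)/4 + ∫((4*x**2 - 40*x - 188)/(x**3 + 2*x**2 - 23*x - 60)) dx + ∫(-5/(x**2 + 16)) dx.
Step 4. Substitute back u = x**3: now atan(x**3/4)/4 + ∫((4*x**2 - 40*x - 188)/(x**3 + 2*x**2 - 23*x - 60)) dx + ∫(-5/(x**2 + 16)) dx.
Step 5. Decompose ∫((4*x**2 - 40*x - 188)/(x**3 + 2*x**2 - 23*x - 60)) dx by partial fractions, (4*x**2 - 40*x - 188)/(x**3 + 2*x**2 - 23*x - 60) = 4/(x + 4) + 4/(x + 3) - 4/(x - 5): now atan(x**3/4)/4 + ∫(-4/(x - 5)) dx + ∫(4/(x + 3)) dx + ∫(4/(x + 4)) dx + ∫(-5/(x**2 + 16)) dx.
Step 6. Evaluate the standard form [assuming x > 5]: now -4*log(x - 5) + atan(x**3/4)/4 + ∫(4/(x + 3)) dx + ∫(4/(x + 4)) dx + ∫(-5/(x**2 + 16)) dx.
Step 7. Evaluate the standard form [assuming x > -3]: now -4*log(x - 5) + 4*log(x + 3) + atan(x**3/4)/4 + ∫(4/(x + 4)) dx + ∫(-5/(x**2 + 16)) dx.
Step 8. Evaluate the standard form [assuming x > -4]: now -4*log(x - 5) + 4*log(x + 3) + 4*log(x + 4) + atan(x**3/4)/4 + ∫(-5/(x**2 + 16)) dx.
Step 9. Evaluate the standard form: now -4*log(x - 5) + 4*log(x + 3) + 4*log(x + 4) - 5*atan(x/4)/4 + atan(x**3/4)/4.
Answer: -4*log(x - 5) + 4*log(x + 3) + 4*log(x + 4) - 5*atan(x/4)/4 + atan(x**3/4)/4.


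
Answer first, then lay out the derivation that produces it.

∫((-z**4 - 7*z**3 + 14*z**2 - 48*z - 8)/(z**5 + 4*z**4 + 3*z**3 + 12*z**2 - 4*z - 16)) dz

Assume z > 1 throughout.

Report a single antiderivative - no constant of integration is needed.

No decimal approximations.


The answer is -log(z - 1) - 2*log(z + 1) + 2*log(z + 4) + 2*atan(z/2).
Step 1. Decompose ∫((-z**4 - 7*z**3 + 14*z**2 - 48*z - 8)/(z**5 + 4*z**4 + 3*z**3 + 12*z**2 - 4*z - 16)) dz by partial fractions, (-z**4 - 7*z**3 + 14*z**2 - 48*z - 8)/(z**5 + 4*z**4 + 3*z**3 + 12*z**2 - 4*z - 16) = 4/(z**2 + 4) + 2/(z + 4) - 2/(z + 1) - 1/(z - 1): now ∫(-1/(z - 1)) dz + ∫(-2/(z + 1)) dz + ∫(2/(z + 4)) dz + ∫(4/(z**2 + 4)) dz.
Step 2. Evaluate the standard form [assuming z > -1]: now -2*log(z + 1) + ∫(-1/(z - 1)) dz + ∫(2/(z + 4)) dz + ∫(4/(z**2 + 4)) dz.
Step 3. Evaluate the standard form [assuming z > -4]: now -2*log(z + 1) + 2*log(z + 4) + ∫(-1/(z - 1)) dz + ∫(4/(z**2 + 4)) dz.
Step 4. Evaluate the standard form [assuming z > 1]: now -log(z - 1) - 2*log(z + 1) + 2*log(z + 4) + ∫(4/(z**2 + 4)) dz.
Step 5. Evaluate the standard form: now -log(z - 1) - 2*log(z + 1) + 2*log(z + 4) + 2*atan(z/2).
Answer: -log(z - 1) - 2*log(z + 1) + 2*log(z + 4) + 2*atan(z/2).


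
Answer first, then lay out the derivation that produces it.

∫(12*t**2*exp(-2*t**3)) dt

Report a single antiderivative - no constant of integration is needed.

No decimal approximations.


The answer is -2*exp(-2*t**3).
Step 1. Substitute u = t**3, turning ∫(12*t**2*exp(-2*t**3)) dt into ∫(4*exp(-2*u)) du: now ∫(4*exp(-2*u)) du.
Step 2. Evaluate the standard form: now -2*exp(-2*u).
Step 3. Substitute back u = t**3: now -2*exp(-2*t**3).
Answer: -2*exp(-2*t**3).


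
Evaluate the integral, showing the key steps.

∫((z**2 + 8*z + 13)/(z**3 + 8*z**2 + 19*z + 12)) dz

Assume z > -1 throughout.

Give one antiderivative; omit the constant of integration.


Step 1. Decompose ∫((z**2 + 8*z + 13)/(z**3 + 8*z**2 + 19*z + 12)) dz by partial fractions, (z**2 + 8*z + 13)/(z**3 + 8*z**2 + 19*z + 12) = -1/(z + 4) + 1/(z + 3) + 1/(z + 1): now ∫(1/(z + 1)) dz + ∫(1/(z + 3)) dz + ∫(-1/(z + 4)) dz.
Step 2. Evaluate the standard form [assuming z > -4]: now -log(z + 4) + ∫(1/(z + 1)) dz + ∫(1/(z + 3)) dz.
Step 3. Evaluate the standard form [assuming z > -1]: now log(z + 1) - log(z + 4) + ∫(1/(z + 3)) dz.
Step 4. Evaluate the standard form [assuming z > -3]: now log(z + 1) + log(z + 3) - log(z + 4).
Answer: log(z + 1) + log(z + 3) - log(z + 4).


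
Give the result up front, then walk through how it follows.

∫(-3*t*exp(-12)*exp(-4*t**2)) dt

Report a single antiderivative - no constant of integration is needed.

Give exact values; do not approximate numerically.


The answer is 3*exp(-4*t**2 - 12)/8.
Step 1. Substitute u = t**2 + 3, turning ∫(-3*t*exp(-12)*exp(-4*t**2)) dt into ∫(-3*exp(-4*u)/2) du: now ∫(-3*exp(-4*u)/2) du.
Step 2. Evaluate the standard form: now 3*exp(-4*u)/8.
Step 3. Substitute back u = t**2 + 3: now 3*exp(-4*t**2 - 12)/8.
Answer: 3*exp(-4*t**2 - 12)/8.


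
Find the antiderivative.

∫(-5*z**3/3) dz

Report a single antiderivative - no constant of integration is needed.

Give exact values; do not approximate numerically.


Answer: -5*z**4/12.


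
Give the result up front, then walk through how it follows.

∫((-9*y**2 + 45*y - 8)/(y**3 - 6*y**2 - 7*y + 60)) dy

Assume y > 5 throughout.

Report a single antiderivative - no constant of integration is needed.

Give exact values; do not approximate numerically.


The answer is -log(y - 5) - 4*log(y - 4) - 4*log(y + 3).
Step 1. Decompose ∫((-9*y**2 + 45*y - 8)/(y**3 - 6*y**2 - 7*y + 60)) dy by partial fractions, (-9*y**2 + 45*y - 8)/(y**3 - 6*y**2 - 7*y + 60) = -4/(y + 3) - 4/(y - 4) - 1/(y - 5): now ∫(-1/(y - 5)) dy + ∫(-4/(y - 4)) dy + ∫(-4/(y + 3)) dy.
Step 2. Evaluate the standard form [assuming y > -3]: now -4*log(y + 3) + ∫(-1/(y - 5)) dy + ∫(-4/(y - 4)) dy.
Step 3. Evaluate the standard form [assuming y > 4]: now -4*log(y - 4) - 4*log(y + 3) + ∫(-1/(y - 5)) dy.
Step 4. Evaluate the standard form [assuming y > 5]: now -log(y - 5) - 4*log(y - 4) - 4*log(y + 3).
Answer: -log(y - 5) - 4*log(y - 4) - 4*log(y + 3).


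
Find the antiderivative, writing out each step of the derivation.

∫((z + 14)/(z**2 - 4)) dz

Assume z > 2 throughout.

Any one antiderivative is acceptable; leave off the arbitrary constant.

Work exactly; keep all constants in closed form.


Step 1. Decompose ∫((z + 14)/(z**2 - 4)) dz by partial fractions, (z + 14)/(z**2 - 4) = -3/(z + 2) + 4/(z - 2): now ∫(4/(z - 2)) dz + ∫(-3/(z + 2)) dz.
Step 2. Evaluate the standard form [assuming z > -2]: now -3*log(z + 2) + ∫(4/(z - 2)) dz.
Step 3. Evaluate the standard form [assuming z > 2]: now 4*log(z - 2) - 3*log(z + 2).
Answer: 4*log(z - 2) - 3*log(z + 2).


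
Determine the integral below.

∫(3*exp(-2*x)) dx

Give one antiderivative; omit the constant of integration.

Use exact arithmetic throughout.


Answer: -3*exp(-2*x)/2.


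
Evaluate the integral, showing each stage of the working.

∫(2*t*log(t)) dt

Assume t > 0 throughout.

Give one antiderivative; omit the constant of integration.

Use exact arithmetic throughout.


Step 1. Integrate ∫(2*t*log(t)) dt by parts with u = log(t), dv = (2*t) dt, so v = t**2 [assuming t > 0]: now t**2*log(t) + ∫(-t) dt.
Step 2. Evaluate the standard form: now t**2*log(t) - t**2/2.
Answer: t**2*log(t) - t**2/2.


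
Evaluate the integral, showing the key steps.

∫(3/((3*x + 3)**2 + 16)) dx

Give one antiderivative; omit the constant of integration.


Step 1. Substitute u = 3*x + 3, turning ∫(3/((3*x + 3)**2 + 16)) dx into ∫(1/(u**2 + 16)) du: now ∫(1/(u**2 + 16)) du.
Step 2. Evaluate the standard form: now atan(u/4)/4.
Step 3. Substitute back u = 3*x + 3: now atan(3*x/4 + 3/4)/4.
Answer: atan(3*x/4 + 3/4)/4.


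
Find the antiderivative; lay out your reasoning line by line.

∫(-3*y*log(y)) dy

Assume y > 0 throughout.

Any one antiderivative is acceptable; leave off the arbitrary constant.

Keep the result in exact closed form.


Step 1. Integrate ∫(-3*y*log(y)) dy by parts with u = log(y), dv = (-3*y) dy, so v = -3*y**2/2 [assuming y > 0]: now -3*y**2*log(y)/2 + ∫(3*y/2) dy.
Step 2. Evaluate the standard form: now -3*y**2*log(y)/2 + 3*y**2/4.
Answer: -3*y**2*log(y)/2 + 3*y**2/4.


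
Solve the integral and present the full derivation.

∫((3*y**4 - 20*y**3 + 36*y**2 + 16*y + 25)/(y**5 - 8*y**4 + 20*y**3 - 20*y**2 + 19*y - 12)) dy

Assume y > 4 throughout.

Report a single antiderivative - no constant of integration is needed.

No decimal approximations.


Step 1. Decompose ∫((3*y**4 - 20*y**3 + 36*y**2 + 16*y + 25)/(y**5 - 8*y**4 + 20*y**3 - 20*y**2 + 19*y - 12)) dy by partial fractions, (3*y**4 - 20*y**3 + 36*y**2 + 16*y + 25)/(y**5 - 8*y**4 + 20*y**3 - 20*y**2 + 19*y - 12) = 2/(y**2 + 1) + 5/(y - 1) - 5/(y - 3) + 3/(y - 4): now ∫(3/(y - 4)) dy + ∫(-5/(y - 3)) dy + ∫(5/(y - 1)) dy + ∫(2/(y**2 + 1)) dy.
Step 2. Evaluate the standard form [assuming y > 1]: now 5*log(y - 1) + ∫(3/(y - 4)) dy + ∫(-5/(y - 3)) dy + ∫(2/(y**2 + 1)) dy.
Step 3. Evaluate the standard form [assuming y > 3]: now -5*log(y - 3) + 5*log(y - 1) + ∫(3/(y - 4)) dy + ∫(2/(y**2 + 1)) dy.
Step 4. Evaluate the standard form [assuming y > 4]: now 3*log(y - 4) - 5*log(y - 3) + 5*log(y - 1) + ∫(2/(y**2 + 1)) dy.
Step 5. Evaluate the standard form: now 3*log(y - 4) - 5*log(y - 3) + 5*log(y - 1) + 2*atan(y).
Answer: 3*log(y - 4) - 5*log(y - 3) + 5*log(y - 1) + 2*atan(y).


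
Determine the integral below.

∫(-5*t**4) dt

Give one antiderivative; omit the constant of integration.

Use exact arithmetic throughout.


Answer: -t**5.


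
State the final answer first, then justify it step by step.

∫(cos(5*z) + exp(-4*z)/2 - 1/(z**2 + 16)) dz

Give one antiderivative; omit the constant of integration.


The answer is sin(5*z)/5 - atan(z/4)/4 - exp(-4*z)/8.
Step 1. Rewrite: now ∫(-1/(z**2 + 16)) dz + ∫(exp(-4*z)/2) dz + ∫(cos(5*z)) dz.
Step 2. Evaluate the standard form: now ∫(-1/(z**2 + 16)) dz + ∫(cos(5*z)) dz - exp(-4*z)/8.
Step 3. Evaluate the standard form: now -atan(z/4)/4 + ∫(cos(5*z)) dz - exp(-4*z)/8.
Step 4. Evaluate the standard form: now sin(5*z)/5 - atan(z/4)/4 - exp(-4*z)/8.
Answer: sin(5*z)/5 - atan(z/4)/4 - exp(-4*z)/8.


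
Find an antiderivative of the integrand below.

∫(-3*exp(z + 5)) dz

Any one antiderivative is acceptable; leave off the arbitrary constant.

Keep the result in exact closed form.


Answer: -3*exp(z + 5).


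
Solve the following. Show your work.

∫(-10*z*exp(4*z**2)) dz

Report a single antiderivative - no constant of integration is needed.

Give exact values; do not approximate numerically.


Step 1. Substitute u = z**2, turning ∫(-10*z*exp(4*z**2)) dz into ∫(-5*exp(4*u)) du: now ∫(-5*exp(4*u)) du.
Step 2. Evaluate the standard form: now -5*exp(4*u)/4.
Step 3. Substitute back u = z**2: now -5*exp(4*z**2)/4.
Answer: -5*exp(4*z**2)/4.


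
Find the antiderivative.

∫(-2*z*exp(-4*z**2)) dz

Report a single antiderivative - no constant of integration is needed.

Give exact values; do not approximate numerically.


Answer: exp(-4*z**2)/4.


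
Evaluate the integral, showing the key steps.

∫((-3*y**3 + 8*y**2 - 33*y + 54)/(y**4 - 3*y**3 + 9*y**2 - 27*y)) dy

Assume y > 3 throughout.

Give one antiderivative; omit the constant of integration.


Step 1. Decompose ∫((-3*y**3 + 8*y**2 - 33*y + 54)/(y**4 - 3*y**3 + 9*y**2 - 27*y)) dy by partial fractions, (-3*y**3 + 8*y**2 - 33*y + 54)/(y**4 - 3*y**3 + 9*y**2 - 27*y) = 2/(y**2 + 9) - 1/(y - 3) - 2/y: now ∫(-2/y) dy + ∫(-1/(y - 3)) dy + ∫(2/(y**2 + 9)) dy.
Step 2. Evaluate the standard form [assuming y > 3]: now -log(y - 3) + ∫(-2/y) dy + ∫(2/(y**2 + 9)) dy.
Step 3. Evaluate the standard form [assuming y > 0]: now -2*log(y) - log(y - 3) + ∫(2/(y**2 + 9)) dy.
Step 4. Evaluate the standard form: now -2*log(y) - log(y - 3) + 2*atan(y/3)/3.
Answer: -2*log(y) - log(y - 3) + 2*atan(y/3)/3.


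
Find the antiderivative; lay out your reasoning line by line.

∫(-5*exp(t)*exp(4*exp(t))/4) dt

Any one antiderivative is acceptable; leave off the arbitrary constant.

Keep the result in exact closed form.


Step 1. Substitute u = exp(t), turning ∫(-5*exp(t)*exp(4*exp(t))/4) dt into ∫(-5*exp(4*u)/4) du: now ∫(-5*exp(4*u)/4) du.
Step 2. Evaluate the standard form: now -5*exp(4*u)/16.
Step 3. Substitute back u = exp(t): now -5*exp(4*exp(t))/16.
Answer: -5*exp(4*exp(t))/16.


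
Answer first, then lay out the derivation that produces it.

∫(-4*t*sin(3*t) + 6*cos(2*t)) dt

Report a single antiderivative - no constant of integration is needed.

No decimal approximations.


The answer is 4*t*cos(3*t)/3 + 3*sin(2*t) - 4*sin(3*t)/9.
Step 1. Rewrite: now ∫(-4*t*sin(3*t)) dt + ∫(6*cos(2*t)) dt.
Step 2. Evaluate the standard form: now 3*sin(2*t) + ∫(-4*t*sin(3*t)) dt.
Step 3. Integrate ∫(-4*t*sin(3*t)) dt by parts with u = t, dv = (-4*sin(3*t)) dt, so v = 4*cos(3*t)/3: now 4*t*cos(3*t)/3 + 3*sin(2*t) + ∫(-4*cos(3*t)/3) dt.
Step 4. Evaluate the standard form: now 4*t*cos(3*t)/3 + 3*sin(2*t) - 4*sin(3*t)/9.
Answer: 4*t*cos(3*t)/3 + 3*sin(2*t) - 4*sin(3*t)/9.


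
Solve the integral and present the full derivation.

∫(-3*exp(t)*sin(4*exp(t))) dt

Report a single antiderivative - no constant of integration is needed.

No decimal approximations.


Step 1. Substitute u = exp(t), turning ∫(-3*exp(t)*sin(4*exp(t))) dt into ∫(-3*sin(4*u)) du: now ∫(-3*sin(4*u)) du.
Step 2. Evaluate the standard form: now 3*cos(4*u)/4.
Step 3. Substitute back u = exp(t): now 3*cos(4*exp(t))/4.
Answer: 3*cos(4*exp(t))/4.


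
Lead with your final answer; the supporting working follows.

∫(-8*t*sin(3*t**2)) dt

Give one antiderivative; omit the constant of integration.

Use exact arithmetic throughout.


The answer is 4*cos(3*t**2)/3.
Step 1. Substitute u = t**2, turning ∫(-8*t*sin(3*t**2)) dt into ∫(-4*sin(3*u)) du: now ∫(-4*sin(3*u)) du.
Step 2. Evaluate the standard form: now 4*cos(3*u)/3.
Step 3. Substitute back u = t**2: now 4*cos(3*t**2)/3.
Answer: 4*cos(3*t**2)/3.


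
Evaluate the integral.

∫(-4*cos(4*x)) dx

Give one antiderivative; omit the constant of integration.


Answer: -sin(4*x).


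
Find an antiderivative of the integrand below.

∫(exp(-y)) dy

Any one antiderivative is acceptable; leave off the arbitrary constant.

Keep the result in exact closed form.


Answer: -exp(-y).


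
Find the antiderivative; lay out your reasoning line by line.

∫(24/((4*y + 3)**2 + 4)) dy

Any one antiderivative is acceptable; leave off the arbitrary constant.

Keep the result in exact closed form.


Step 1. Substitute u = 4*y + 3, turning ∫(24/((4*y + 3)**2 + 4)) dy into ∫(6/(u**2 + 4)) du: now ∫(6/(u**2 + 4)) du.
Step 2. Evaluate the standard form: now 3*atan(u/2).
Step 3. Substitute back u = 4*y + 3: now 3*atan(2*y + 3/2).
Answer: 3*atan(2*y + 3/2).


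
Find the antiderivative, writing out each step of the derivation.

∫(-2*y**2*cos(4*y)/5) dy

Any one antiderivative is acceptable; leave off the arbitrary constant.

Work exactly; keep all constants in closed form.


Step 1. Integrate ∫(-2*y**2*cos(4*y)/5) dy by parts with u = y**2, dv = (-2*cos(4*y)/5) dy, so v = -sin(4*y)/10: now -y**2*sin(4*y)/10 + ∫(y*sin(4*y)/5) dy.
Step 2. Integrate ∫(y*sin(4*y)/5) dy by parts with u = y, dv = (sin(4*y)/5) dy, so v = -cos(4*y)/20: now -y**2*sin(4*y)/10 - y*cos(4*y)/20 + ∫(cos(4*y)/20) dy.
Step 3. Evaluate the standard form: now -y**2*sin(4*y)/10 - y*cos(4*y)/20 + sin(4*y)/80.
Answer: -y**2*sin(4*y)/10 - y*cos(4*y)/20 + sin(4*y)/80.


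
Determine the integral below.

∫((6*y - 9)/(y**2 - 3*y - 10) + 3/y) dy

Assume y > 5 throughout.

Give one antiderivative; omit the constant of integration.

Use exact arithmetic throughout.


Answer: 3*log(y) + 3*log(y - 5) + 3*log(y + 2).


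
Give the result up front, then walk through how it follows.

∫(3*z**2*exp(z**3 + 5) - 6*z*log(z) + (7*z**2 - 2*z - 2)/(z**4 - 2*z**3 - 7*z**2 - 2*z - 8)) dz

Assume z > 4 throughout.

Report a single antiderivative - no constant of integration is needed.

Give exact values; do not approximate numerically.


The answer is -3*z**2*log(z) + 3*z**2/2 + exp(z**3 + 5) + log(z - 4) - log(z + 2) + atan(z).
Step 1. Rewrite: now ∫(-6*z*log(z)) dz + ∫(3*z**2*exp(z**3 + 5)) dz + ∫((7*z**2 - 2*z - 2)/(z**4 - 2*z**3 - 7*z**2 - 2*z - 8)) dz.
Step 2. Substitute u = z**3 + 5, turning ∫(3*z**2*exp(z**3 + 5)) dz into ∫(exp(u)) du: now ∫(-6*z*log(z)) dz + ∫((7*z**2 - 2*z - 2)/(z**4 - 2*z**3 - 7*z**2 - 2*z - 8)) dz + ∫(exp(u)) du.
Step 3. Evaluate the standard form: now exp(u) + ∫(-6*z*log(z)) dz + ∫((7*z**2 - 2*z - 2)/(z**4 - 2*z**3 - 7*z**2 - 2*z - 8)) dz.
Step 4. Substitute back u = z**3 + 5: now exp(z**3 + 5) + ∫(-6*z*log(z)) dz + ∫((7*z**2 - 2*z - 2)/(z**4 - 2*z**3 - 7*z**2 - 2*z - 8)) dz.
Step 5. Integrate ∫(-6*z*log(z)) dz by parts with u = log(z), dv = (-6*z) dz, so v = -3*z**2 [assuming z > 0]: now -3*z**2*log(z) + exp(z**3 + 5) + ∫(3*z) dz + ∫((7*z**2 - 2*z - 2)/(z**4 - 2*z**3 - 7*z**2 - 2*z - 8)) dz.
Step 6. Evaluate the standard form: now -3*z**2*log(z) + 3*z**2/2 + exp(z**3 + 5) + ∫((7*z**2 - 2*z - 2)/(z**4 - 2*z**3 - 7*z**2 - 2*z - 8)) dz.
Step 7. Decompose ∫((7*z**2 - 2*z - 2)/(z**4 - 2*z**3 - 7*z**2 - 2*z - 8)) dz by partial fractions, (7*z**2 - 2*z - 2)/(z**4 - 2*z**3 - 7*z**2 - 2*z - 8) = 1/(z**2 + 1) - 1/(z + 2) + 1/(z - 4): now -3*z**2*log(z) + 3*z**2/2 + exp(z**3 + 5) + ∫(1/(z - 4)) dz + ∫(-1/(z + 2)) dz + ∫(1/(z**2 + 1)) dz.
Step 8. Evaluate the standard form [assuming z > 4]: now -3*z**2*log(z) + 3*z**2/2 + exp(z**3 + 5) + log(z - 4) + ∫(-1/(z + 2)) dz + ∫(1/(z**2 + 1)) dz.
Step 9. Evaluate the standard form [assuming z > -2]: now -3*z**2*log(z) + 3*z**2/2 + exp(z**3 + 5) + log(z - 4) - log(z + 2) + ∫(1/(z**2 + 1)) dz.
Step 10. Evaluate the standard form: now -3*z**2*log(z) + 3*z**2/2 + exp(z**3 + 5) + log(z - 4) - log(z + 2) + atan(z).
Answer: -3*z**2*log(z) + 3*z**2/2 + exp(z**3 + 5) + log(z - 4) - log(z + 2) + atan(z).


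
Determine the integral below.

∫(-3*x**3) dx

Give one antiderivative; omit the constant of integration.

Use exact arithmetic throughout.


Answer: -3*x**4/4.


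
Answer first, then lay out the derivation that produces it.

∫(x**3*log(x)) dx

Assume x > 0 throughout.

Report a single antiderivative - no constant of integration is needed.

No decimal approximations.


The answer is x**4*log(x)/4 - x**4/16.
Step 1. Integrate ∫(x**3*log(x)) dx by parts with u = log(x), dv = (x**3) dx, so v = x**4/4 [assuming x > 0]: now x**4*log(x)/4 + ∫(-x**3/4) dx.
Step 2. Evaluate the standard form: now x**4*log(x)/4 - x**4/16.
Answer: x**4*log(x)/4 - x**4/16.


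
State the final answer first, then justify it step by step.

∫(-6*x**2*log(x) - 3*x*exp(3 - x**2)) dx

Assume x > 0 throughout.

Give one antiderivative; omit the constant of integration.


The answer is -2*x**3*log(x) + 2*x**3/3 + 3*exp(3 - x**2)/2.
Step 1. Rewrite: now ∫(-3*x*exp(3 - x**2)) dx + ∫(-6*x**2*log(x)) dx.
Step 2. Substitute u = x**2 - 3, turning ∫(-3*x*exp(3 - x**2)) dx into ∫(-3*exp(-u)/2) du: now ∫(-6*x**2*log(x)) dx + ∫(-3*exp(-u)/2) du.
Step 3. Evaluate the standard form: now ∫(-6*x**2*log(x)) dx + 3*exp(-u)/2.
Step 4. Substitute back u = x**2 - 3: now 3*exp(3 - x**2)/2 + ∫(-6*x**2*log(x)) dx.
Step 5. Integrate ∫(-6*x**2*log(x)) dx by parts with u = log(x), dv = (-6*x**2) dx, so v = -2*x**3 [assuming x > 0]: now -2*x**3*log(x) + 3*exp(3 - x**2)/2 + ∫(2*x**2) dx.
Step 6. Evaluate the standard form: now -2*x**3*log(x) + 2*x**3/3 + 3*exp(3 - x**2)/2.
Answer: -2*x**3*log(x) + 2*x**3/3 + 3*exp(3 - x**2)/2.


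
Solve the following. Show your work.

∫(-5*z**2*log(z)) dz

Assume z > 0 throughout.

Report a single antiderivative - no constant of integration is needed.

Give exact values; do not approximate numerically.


Step 1. Integrate ∫(-5*z**2*log(z)) dz by parts with u = log(z), dv = (-5*z**2) dz, so v = -5*z**3/3 [assuming z > 0]: now -5*z**3*log(z)/3 + ∫(5*z**2/3) dz.
Step 2. Evaluate the standard form: now -5*z**3*log(z)/3 + 5*z**3/9.
Answer: -5*z**3*log(z)/3 + 5*z**3/9.


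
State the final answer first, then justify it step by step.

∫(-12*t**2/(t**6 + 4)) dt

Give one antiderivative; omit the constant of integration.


The answer is -2*atan(t**3/2).
Step 1. Substitute u = t**3, turning ∫(-12*t**2/(t**6 + 4)) dt into ∫(-4/(u**2 + 4)) du: now ∫(-4/(u**2 + 4)) du.
Step 2. Evaluate the standard form: now -2*atan(u/2).
Step 3. Substitute back u = t**3: now -2*atan(t**3/2).
Answer: -2*atan(t**3/2).


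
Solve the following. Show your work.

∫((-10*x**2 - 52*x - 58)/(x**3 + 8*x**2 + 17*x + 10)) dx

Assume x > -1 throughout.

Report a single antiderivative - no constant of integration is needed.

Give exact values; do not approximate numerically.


Step 1. Decompose ∫((-10*x**2 - 52*x - 58)/(x**3 + 8*x**2 + 17*x + 10)) dx by partial fractions, (-10*x**2 - 52*x - 58)/(x**3 + 8*x**2 + 17*x + 10) = -4/(x + 5) - 2/(x + 2) - 4/(x + 1): now ∫(-4/(x + 1)) dx + ∫(-2/(x + 2)) dx + ∫(-4/(x + 5)) dx.
Step 2. Evaluate the standard form [assuming x > -5]: now -4*log(x + 5) + ∫(-4/(x + 1)) dx + ∫(-2/(x + 2)) dx.
Step 3. Evaluate the standard form [assuming x > -1]: now -4*log(x + 1) - 4*log(x + 5) + ∫(-2/(x + 2)) dx.
Step 4. Evaluate the standard form [assuming x > -2]: now -4*log(x + 1) - 2*log(x + 2) - 4*log(x + 5).
Answer: -4*log(x + 1) - 2*log(x + 2) - 4*log(x + 5).


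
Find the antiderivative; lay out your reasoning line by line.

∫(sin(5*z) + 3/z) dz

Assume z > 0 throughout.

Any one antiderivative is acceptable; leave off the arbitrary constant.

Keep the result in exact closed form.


Step 1. Rewrite: now ∫(3/z) dz + ∫(sin(5*z)) dz.
Step 2. Evaluate the standard form [assuming z > 0]: now 3*log(z) + ∫(sin(5*z)) dz.
Step 3. Evaluate the standard form: now 3*log(z) - cos(5*z)/5.
Answer: 3*log(z) - cos(5*z)/5.


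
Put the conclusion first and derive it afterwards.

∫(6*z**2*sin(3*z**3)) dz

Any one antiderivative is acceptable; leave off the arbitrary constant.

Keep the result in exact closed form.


The answer is -2*cos(3*z**3)/3.
Step 1. Substitute u = z**3, turning ∫(6*z**2*sin(3*z**3)) dz into ∫(2*sin(3*u)) du: now ∫(2*sin(3*u)) du.
Step 2. Evaluate the standard form: now -2*cos(3*u)/3.
Step 3. Substitute back u = z**3: now -2*cos(3*z**3)/3.
Answer: -2*cos(3*z**3)/3.


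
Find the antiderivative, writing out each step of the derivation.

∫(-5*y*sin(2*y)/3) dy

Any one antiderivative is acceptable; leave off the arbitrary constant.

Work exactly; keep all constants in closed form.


Step 1. Integrate ∫(-5*y*sin(2*y)/3) dy by parts with u = y, dv = (-5*sin(2*y)/3) dy, so v = 5*cos(2*y)/6: now 5*y*cos(2*y)/6 + ∫(-5*cos(2*y)/6) dy.
Step 2. Evaluate the standard form: now 5*y*cos(2*y)/6 - 5*sin(2*y)/12.
Answer: 5*y*cos(2*y)/6 - 5*sin(2*y)/12.


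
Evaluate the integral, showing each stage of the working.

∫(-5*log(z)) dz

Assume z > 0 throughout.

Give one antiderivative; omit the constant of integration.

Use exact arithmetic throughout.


Step 1. Integrate ∫(-5*log(z)) dz by parts with u = log(z), dv = (-5) dz, so v = -5*z [assuming z > 0]: now -5*z*log(z) + ∫(5) dz.
Step 2. Evaluate the standard form: now -5*z*log(z) + 5*z.
Answer: -5*z*log(z) + 5*z.


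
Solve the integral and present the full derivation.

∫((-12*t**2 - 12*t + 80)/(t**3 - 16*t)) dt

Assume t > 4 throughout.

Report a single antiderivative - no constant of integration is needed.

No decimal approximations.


Step 1. Decompose ∫((-12*t**2 - 12*t + 80)/(t**3 - 16*t)) dt by partial fractions, (-12*t**2 - 12*t + 80)/(t**3 - 16*t) = -2/(t + 4) - 5/(t - 4) - 5/t: now ∫(-5/t) dt + ∫(-5/(t - 4)) dt + ∫(-2/(t + 4)) dt.
Step 2. Evaluate the standard form [assuming t > 0]: now -5*log(t) + ∫(-5/(t - 4)) dt + ∫(-2/(t + 4)) dt.
Step 3. Evaluate the standard form [assuming t > 4]: now -5*log(t) - 5*log(t - 4) + ∫(-2/(t + 4)) dt.
Step 4. Evaluate the standard form [assuming t > -4]: now -5*log(t) - 5*log(t - 4) - 2*log(t + 4).
Answer: -5*log(t) - 5*log(t - 4) - 2*log(t + 4).
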